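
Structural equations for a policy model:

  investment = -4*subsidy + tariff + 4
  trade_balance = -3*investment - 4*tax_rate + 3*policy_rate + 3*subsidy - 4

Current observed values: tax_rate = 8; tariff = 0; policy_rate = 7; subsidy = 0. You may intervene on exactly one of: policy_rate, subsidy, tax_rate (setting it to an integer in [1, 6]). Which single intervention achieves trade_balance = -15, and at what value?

Intervening on policy_rate: trade_balance = 3*policy_rate - 48. Reaching -15 requires policy_rate = 11, outside [1, 6].
Intervening on subsidy: trade_balance = 15*subsidy - 27. Reaching -15 requires subsidy = 4/5, not an integer.
Intervening on tax_rate: with other inputs at their observed values, trade_balance = -4*tax_rate + 5. Solving for -15 gives tax_rate = 5, within [1, 6].

set tax_rate = 5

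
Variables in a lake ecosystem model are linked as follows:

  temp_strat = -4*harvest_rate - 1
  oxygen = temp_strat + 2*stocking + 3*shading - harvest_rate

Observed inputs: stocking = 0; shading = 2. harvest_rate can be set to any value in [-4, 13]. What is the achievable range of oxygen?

-60 to 25

Substituting into the oxygen equation gives oxygen = -5*harvest_rate + 5.
Linear in harvest_rate, so extremes are at the endpoints: harvest_rate = -4 gives oxygen = 25; harvest_rate = 13 gives oxygen = -60.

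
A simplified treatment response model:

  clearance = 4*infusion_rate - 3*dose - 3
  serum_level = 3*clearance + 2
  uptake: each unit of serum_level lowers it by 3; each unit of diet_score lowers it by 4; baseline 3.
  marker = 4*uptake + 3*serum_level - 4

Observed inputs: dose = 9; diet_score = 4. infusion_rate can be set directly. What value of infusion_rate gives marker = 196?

infusion_rate = 5

Substituting into the clearance equation gives clearance = 4*infusion_rate - 30.
Substituting into the serum_level equation gives serum_level = 12*infusion_rate - 88.
So uptake = -36*infusion_rate + 251.
Substituting into the marker equation gives marker = -108*infusion_rate + 736.
Solve -108*infusion_rate + 736 = 196: infusion_rate = (196 - 736) / -108 = 5.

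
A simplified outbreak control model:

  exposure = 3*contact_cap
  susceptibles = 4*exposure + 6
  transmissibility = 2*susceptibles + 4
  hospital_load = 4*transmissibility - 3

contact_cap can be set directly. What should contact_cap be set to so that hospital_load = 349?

contact_cap = 3

Substituting into the susceptibles equation gives susceptibles = 12*contact_cap + 6.
This gives transmissibility = 24*contact_cap + 16.
Substituting into the hospital_load equation gives hospital_load = 96*contact_cap + 61.
Solve 96*contact_cap + 61 = 349: contact_cap = (349 - 61) / 96 = 3.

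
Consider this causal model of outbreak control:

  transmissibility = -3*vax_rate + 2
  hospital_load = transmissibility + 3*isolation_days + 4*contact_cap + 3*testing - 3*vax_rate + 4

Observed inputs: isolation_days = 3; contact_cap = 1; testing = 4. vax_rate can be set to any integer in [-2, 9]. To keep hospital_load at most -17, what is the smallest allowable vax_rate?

Substituting into the hospital_load equation gives hospital_load = -6*vax_rate + 31.
Require -6*vax_rate + 31 ≤ -17, so vax_rate ≥ 8.
The smallest integer in [-2, 9] satisfying this is 8.

vax_rate = 8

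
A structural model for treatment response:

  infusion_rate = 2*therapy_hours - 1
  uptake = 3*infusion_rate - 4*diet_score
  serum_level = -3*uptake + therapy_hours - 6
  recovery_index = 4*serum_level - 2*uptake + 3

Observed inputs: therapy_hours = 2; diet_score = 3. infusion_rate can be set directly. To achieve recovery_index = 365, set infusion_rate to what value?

infusion_rate = -5

Intervening on infusion_rate fixes its value directly, overriding its dependence on therapy_hours.
Substituting into the uptake equation gives uptake = 3*infusion_rate - 12.
Substituting into the serum_level equation gives serum_level = -9*infusion_rate + 32.
recovery_index becomes -42*infusion_rate + 155.
Solve -42*infusion_rate + 155 = 365: infusion_rate = (365 - 155) / -42 = -5.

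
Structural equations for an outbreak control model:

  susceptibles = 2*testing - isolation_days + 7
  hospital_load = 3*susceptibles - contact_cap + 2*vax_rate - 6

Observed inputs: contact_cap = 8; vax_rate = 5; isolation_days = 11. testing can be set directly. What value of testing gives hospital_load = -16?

Substituting into the susceptibles equation gives susceptibles = 2*testing - 4.
This gives hospital_load = 6*testing - 16.
Solve 6*testing - 16 = -16: testing = (-16 + 16) / 6 = 0.

testing = 0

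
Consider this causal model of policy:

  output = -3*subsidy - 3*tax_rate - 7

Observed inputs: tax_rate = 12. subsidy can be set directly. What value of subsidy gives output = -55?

subsidy = 4

Substituting into the output equation gives output = -3*subsidy - 43.
Solve -3*subsidy - 43 = -55: subsidy = (-55 + 43) / -3 = 4.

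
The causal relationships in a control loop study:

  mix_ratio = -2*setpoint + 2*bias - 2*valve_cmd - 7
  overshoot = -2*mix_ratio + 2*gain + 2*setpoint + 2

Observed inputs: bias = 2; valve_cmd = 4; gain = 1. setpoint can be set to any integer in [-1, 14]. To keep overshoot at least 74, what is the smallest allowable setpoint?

Substituting into the mix_ratio equation gives mix_ratio = -2*setpoint - 11.
Substituting into the overshoot equation gives overshoot = 6*setpoint + 26.
Require 6*setpoint + 26 ≥ 74, so setpoint ≥ 8.
The smallest integer in [-1, 14] satisfying this is 8.

setpoint = 8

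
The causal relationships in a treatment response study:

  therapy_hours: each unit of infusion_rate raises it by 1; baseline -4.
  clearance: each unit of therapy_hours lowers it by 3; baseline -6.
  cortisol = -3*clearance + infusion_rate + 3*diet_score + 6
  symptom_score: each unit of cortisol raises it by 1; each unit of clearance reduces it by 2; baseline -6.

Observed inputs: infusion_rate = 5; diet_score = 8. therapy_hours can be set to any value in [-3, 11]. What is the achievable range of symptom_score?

Intervening on therapy_hours fixes its value directly, overriding its dependence on infusion_rate.
Substituting into the cortisol equation gives cortisol = 9*therapy_hours + 53.
symptom_score becomes 15*therapy_hours + 59.
Linear in therapy_hours, so extremes are at the endpoints: therapy_hours = -3 gives symptom_score = 14; therapy_hours = 11 gives symptom_score = 224.

14 to 224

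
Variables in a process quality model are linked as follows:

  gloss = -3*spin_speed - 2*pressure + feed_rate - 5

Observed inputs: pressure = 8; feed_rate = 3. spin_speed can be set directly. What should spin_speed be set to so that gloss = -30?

spin_speed = 4

Substituting into the gloss equation gives gloss = -3*spin_speed - 18.
Solve -3*spin_speed - 18 = -30: spin_speed = (-30 + 18) / -3 = 4.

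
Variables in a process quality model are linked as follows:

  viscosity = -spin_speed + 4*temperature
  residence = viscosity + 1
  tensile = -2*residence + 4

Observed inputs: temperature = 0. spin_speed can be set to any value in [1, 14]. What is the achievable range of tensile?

4 to 30

Substituting into the viscosity equation gives viscosity = -spin_speed.
Substituting into the residence equation gives residence = -spin_speed + 1.
tensile becomes 2*spin_speed + 2.
Linear in spin_speed, so extremes are at the endpoints: spin_speed = 1 gives tensile = 4; spin_speed = 14 gives tensile = 30.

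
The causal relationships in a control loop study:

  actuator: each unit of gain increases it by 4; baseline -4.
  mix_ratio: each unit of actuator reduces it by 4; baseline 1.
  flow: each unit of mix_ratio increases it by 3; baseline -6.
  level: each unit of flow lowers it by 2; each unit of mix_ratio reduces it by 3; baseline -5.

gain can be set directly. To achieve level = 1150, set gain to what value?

gain = 9

Substituting into the mix_ratio equation gives mix_ratio = -16*gain + 17.
Substituting into the flow equation gives flow = -48*gain + 45.
Substituting into the level equation gives level = 144*gain - 146.
Solve 144*gain - 146 = 1150: gain = (1150 + 146) / 144 = 9.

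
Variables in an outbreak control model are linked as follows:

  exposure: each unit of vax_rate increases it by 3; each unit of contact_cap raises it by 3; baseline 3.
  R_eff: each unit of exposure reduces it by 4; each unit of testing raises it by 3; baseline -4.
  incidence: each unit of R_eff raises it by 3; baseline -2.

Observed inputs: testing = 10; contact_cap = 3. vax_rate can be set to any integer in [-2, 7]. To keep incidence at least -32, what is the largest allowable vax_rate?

vax_rate = -1

Substituting into the exposure equation gives exposure = 3*vax_rate + 12.
Substituting into the R_eff equation gives R_eff = -12*vax_rate - 22.
incidence becomes -36*vax_rate - 68.
Require -36*vax_rate - 68 ≥ -32, so vax_rate ≤ -1.
The largest integer in [-2, 7] satisfying this is -1.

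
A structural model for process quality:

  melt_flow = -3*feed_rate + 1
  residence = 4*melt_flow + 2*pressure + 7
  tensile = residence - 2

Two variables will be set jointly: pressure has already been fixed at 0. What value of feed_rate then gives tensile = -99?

With pressure held at 0:
Substituting into the residence equation gives residence = -12*feed_rate + 11.
This gives tensile = -12*feed_rate + 9.
Solve -12*feed_rate + 9 = -99: feed_rate = (-99 - 9) / -12 = 9.

feed_rate = 9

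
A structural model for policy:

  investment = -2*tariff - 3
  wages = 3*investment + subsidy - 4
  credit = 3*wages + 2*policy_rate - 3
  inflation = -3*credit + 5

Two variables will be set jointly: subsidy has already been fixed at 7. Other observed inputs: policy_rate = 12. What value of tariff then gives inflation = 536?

With subsidy held at 7:
Substituting into the wages equation gives wages = -6*tariff - 6.
Substituting into the credit equation gives credit = -18*tariff + 3.
So inflation = 54*tariff - 4.
Solve 54*tariff - 4 = 536: tariff = (536 + 4) / 54 = 10.

tariff = 10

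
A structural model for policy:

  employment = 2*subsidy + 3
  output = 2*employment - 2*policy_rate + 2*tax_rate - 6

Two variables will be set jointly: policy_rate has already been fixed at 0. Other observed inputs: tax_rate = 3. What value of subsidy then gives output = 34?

With policy_rate held at 0:
Substituting into the output equation gives output = 4*subsidy + 6.
Solve 4*subsidy + 6 = 34: subsidy = (34 - 6) / 4 = 7.

subsidy = 7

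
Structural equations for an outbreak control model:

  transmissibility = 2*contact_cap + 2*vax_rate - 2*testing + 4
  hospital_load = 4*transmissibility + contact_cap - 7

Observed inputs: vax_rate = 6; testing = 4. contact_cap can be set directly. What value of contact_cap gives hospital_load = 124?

contact_cap = 11

Substituting into the transmissibility equation gives transmissibility = 2*contact_cap + 8.
Substituting into the hospital_load equation gives hospital_load = 9*contact_cap + 25.
Solve 9*contact_cap + 25 = 124: contact_cap = (124 - 25) / 9 = 11.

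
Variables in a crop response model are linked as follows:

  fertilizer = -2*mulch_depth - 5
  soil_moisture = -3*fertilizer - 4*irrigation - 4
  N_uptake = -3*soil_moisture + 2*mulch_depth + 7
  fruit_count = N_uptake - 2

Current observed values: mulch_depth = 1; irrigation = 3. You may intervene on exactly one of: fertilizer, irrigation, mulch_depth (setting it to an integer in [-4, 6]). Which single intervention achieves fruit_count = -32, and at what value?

set irrigation = 1

Intervening on fertilizer: fruit_count = 9*fertilizer + 55. Reaching -32 requires fertilizer = -29/3, not an integer.
Intervening on irrigation: with other inputs at their observed values, fruit_count = 12*irrigation - 44. Solving for -32 gives irrigation = 1, within [-4, 6].
Intervening on mulch_depth: fruit_count = -16*mulch_depth + 8. Reaching -32 requires mulch_depth = 5/2, not an integer.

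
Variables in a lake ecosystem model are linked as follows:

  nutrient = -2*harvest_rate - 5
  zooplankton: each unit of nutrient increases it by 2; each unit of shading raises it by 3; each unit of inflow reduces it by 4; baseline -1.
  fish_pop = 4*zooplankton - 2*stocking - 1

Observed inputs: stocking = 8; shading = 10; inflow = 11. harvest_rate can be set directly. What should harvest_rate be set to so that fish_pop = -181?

harvest_rate = 4

Substituting into the zooplankton equation gives zooplankton = -4*harvest_rate - 25.
So fish_pop = -16*harvest_rate - 117.
Solve -16*harvest_rate - 117 = -181: harvest_rate = (-181 + 117) / -16 = 4.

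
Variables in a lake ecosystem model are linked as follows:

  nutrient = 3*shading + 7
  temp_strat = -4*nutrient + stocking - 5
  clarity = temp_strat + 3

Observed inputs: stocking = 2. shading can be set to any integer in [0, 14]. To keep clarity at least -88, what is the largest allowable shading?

Substituting into the temp_strat equation gives temp_strat = -12*shading - 31.
So clarity = -12*shading - 28.
Require -12*shading - 28 ≥ -88, so shading ≤ 5.
The largest integer in [0, 14] satisfying this is 5.

shading = 5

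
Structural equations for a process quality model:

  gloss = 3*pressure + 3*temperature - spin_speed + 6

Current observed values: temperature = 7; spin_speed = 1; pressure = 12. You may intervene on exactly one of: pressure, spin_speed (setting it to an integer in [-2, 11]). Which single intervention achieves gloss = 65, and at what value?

set spin_speed = -2

Intervening on pressure: gloss = 3*pressure + 26. Reaching 65 requires pressure = 13, outside [-2, 11].
Intervening on spin_speed: with other inputs at their observed values, gloss = -spin_speed + 63. Solving for 65 gives spin_speed = -2, within [-2, 11].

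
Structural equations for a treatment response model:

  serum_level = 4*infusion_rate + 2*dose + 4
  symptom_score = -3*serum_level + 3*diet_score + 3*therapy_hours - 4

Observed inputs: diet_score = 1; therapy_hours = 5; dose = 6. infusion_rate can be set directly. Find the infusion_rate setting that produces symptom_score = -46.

Substituting into the serum_level equation gives serum_level = 4*infusion_rate + 16.
Substituting into the symptom_score equation gives symptom_score = -12*infusion_rate - 34.
Solve -12*infusion_rate - 34 = -46: infusion_rate = (-46 + 34) / -12 = 1.

infusion_rate = 1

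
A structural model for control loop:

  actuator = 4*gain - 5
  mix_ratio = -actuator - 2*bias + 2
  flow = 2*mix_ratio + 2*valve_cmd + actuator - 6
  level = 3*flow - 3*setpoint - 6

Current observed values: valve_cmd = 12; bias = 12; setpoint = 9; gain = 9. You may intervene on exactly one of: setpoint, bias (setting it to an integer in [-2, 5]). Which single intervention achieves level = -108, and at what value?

set bias = 4

Intervening on setpoint: level = -3*setpoint - 177. Reaching -108 requires setpoint = -23, outside [-2, 5].
Intervening on bias: with other inputs at their observed values, level = -12*bias - 60. Solving for -108 gives bias = 4, within [-2, 5].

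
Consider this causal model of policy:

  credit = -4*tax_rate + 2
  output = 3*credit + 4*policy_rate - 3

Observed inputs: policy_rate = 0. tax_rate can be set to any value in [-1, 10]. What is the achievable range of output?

-117 to 15

Substituting into the output equation gives output = -12*tax_rate + 3.
Linear in tax_rate, so extremes are at the endpoints: tax_rate = -1 gives output = 15; tax_rate = 10 gives output = -117.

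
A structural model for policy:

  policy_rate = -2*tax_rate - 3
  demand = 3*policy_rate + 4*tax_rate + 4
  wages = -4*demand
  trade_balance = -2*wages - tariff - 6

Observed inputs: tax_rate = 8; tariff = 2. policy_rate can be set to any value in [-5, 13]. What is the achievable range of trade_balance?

Intervening on policy_rate fixes its value directly, overriding its dependence on tax_rate.
Substituting into the demand equation gives demand = 3*policy_rate + 36.
Substituting into the wages equation gives wages = -12*policy_rate - 144.
Substituting into the trade_balance equation gives trade_balance = 24*policy_rate + 280.
Linear in policy_rate, so extremes are at the endpoints: policy_rate = -5 gives trade_balance = 160; policy_rate = 13 gives trade_balance = 592.

160 to 592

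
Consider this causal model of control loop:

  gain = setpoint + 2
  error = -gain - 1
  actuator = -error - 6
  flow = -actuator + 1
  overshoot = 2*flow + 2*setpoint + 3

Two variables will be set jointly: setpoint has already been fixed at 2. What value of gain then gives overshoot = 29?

With setpoint held at 2:
Intervening on gain fixes its value directly, overriding its dependence on setpoint.
Substituting into the actuator equation gives actuator = gain - 5.
Substituting into the flow equation gives flow = -gain + 6.
overshoot becomes -2*gain + 19.
Solve -2*gain + 19 = 29: gain = (29 - 19) / -2 = -5.

gain = -5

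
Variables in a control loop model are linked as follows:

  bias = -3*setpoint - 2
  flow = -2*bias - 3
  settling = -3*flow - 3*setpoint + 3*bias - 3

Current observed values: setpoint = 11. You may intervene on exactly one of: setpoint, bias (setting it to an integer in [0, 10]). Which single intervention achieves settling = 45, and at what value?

Intervening on setpoint: settling = -30*setpoint - 12. Reaching 45 requires setpoint = -19/10, not an integer.
Intervening on bias: with other inputs at their observed values, settling = 9*bias - 27. Solving for 45 gives bias = 8, within [0, 10].

set bias = 8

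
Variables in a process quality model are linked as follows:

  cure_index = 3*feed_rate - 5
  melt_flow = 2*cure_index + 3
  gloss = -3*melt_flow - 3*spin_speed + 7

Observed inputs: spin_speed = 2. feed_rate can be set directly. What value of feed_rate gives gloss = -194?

feed_rate = 12

Substituting into the melt_flow equation gives melt_flow = 6*feed_rate - 7.
Substituting into the gloss equation gives gloss = -18*feed_rate + 22.
Solve -18*feed_rate + 22 = -194: feed_rate = (-194 - 22) / -18 = 12.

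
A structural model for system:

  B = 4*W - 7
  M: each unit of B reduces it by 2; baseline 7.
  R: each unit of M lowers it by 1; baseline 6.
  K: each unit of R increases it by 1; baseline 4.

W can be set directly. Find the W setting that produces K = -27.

W = -2

Substituting into the M equation gives M = -8*W + 21.
Substituting into the R equation gives R = 8*W - 15.
K becomes 8*W - 11.
Solve 8*W - 11 = -27: W = (-27 + 11) / 8 = -2.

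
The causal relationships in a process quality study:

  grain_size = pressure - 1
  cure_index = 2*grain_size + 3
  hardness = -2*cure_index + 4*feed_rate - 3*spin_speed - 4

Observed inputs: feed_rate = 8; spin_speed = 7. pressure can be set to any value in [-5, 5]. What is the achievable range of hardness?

Substituting into the cure_index equation gives cure_index = 2*pressure + 1.
Substituting into the hardness equation gives hardness = -4*pressure + 5.
Linear in pressure, so extremes are at the endpoints: pressure = -5 gives hardness = 25; pressure = 5 gives hardness = -15.

-15 to 25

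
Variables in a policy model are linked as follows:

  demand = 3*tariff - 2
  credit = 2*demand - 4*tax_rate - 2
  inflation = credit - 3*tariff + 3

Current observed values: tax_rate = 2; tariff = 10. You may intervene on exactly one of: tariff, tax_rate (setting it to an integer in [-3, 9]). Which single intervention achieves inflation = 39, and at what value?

set tax_rate = -3

Intervening on tariff: inflation = 3*tariff - 11. Reaching 39 requires tariff = 50/3, not an integer.
Intervening on tax_rate: with other inputs at their observed values, inflation = -4*tax_rate + 27. Solving for 39 gives tax_rate = -3, within [-3, 9].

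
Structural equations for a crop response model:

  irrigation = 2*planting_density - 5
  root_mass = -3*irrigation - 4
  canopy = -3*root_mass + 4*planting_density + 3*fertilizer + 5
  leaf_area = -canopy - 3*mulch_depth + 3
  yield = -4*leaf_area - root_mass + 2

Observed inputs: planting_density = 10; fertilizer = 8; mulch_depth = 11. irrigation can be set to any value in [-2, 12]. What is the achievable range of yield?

372 to 918

Intervening on irrigation fixes its value directly, overriding its dependence on planting_density.
Substituting into the canopy equation gives canopy = 9*irrigation + 81.
Substituting into the leaf_area equation gives leaf_area = -9*irrigation - 111.
Substituting into the yield equation gives yield = 39*irrigation + 450.
Linear in irrigation, so extremes are at the endpoints: irrigation = -2 gives yield = 372; irrigation = 12 gives yield = 918.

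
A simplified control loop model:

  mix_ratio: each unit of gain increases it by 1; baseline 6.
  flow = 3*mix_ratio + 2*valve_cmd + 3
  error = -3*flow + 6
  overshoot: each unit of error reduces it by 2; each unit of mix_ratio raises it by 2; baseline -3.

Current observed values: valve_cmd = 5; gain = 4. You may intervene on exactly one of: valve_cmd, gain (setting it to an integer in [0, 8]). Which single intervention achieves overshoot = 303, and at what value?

Intervening on valve_cmd: overshoot = 12*valve_cmd + 203. Reaching 303 requires valve_cmd = 25/3, not an integer.
Intervening on gain: with other inputs at their observed values, overshoot = 20*gain + 183. Solving for 303 gives gain = 6, within [0, 8].

set gain = 6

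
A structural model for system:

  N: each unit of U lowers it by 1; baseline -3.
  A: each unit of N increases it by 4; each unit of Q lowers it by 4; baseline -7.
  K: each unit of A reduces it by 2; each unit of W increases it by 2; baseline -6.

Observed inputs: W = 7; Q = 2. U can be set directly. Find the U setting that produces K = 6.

U = -7

Substituting into the A equation gives A = -4*U - 27.
This gives K = 8*U + 62.
Solve 8*U + 62 = 6: U = (6 - 62) / 8 = -7.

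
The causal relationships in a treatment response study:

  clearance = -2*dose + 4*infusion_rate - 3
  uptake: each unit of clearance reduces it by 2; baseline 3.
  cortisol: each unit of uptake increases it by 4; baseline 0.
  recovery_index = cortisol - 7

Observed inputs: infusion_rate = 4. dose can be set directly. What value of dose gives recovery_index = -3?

dose = 6

Substituting into the clearance equation gives clearance = -2*dose + 13.
uptake becomes 4*dose - 23.
Substituting into the cortisol equation gives cortisol = 16*dose - 92.
This gives recovery_index = 16*dose - 99.
Solve 16*dose - 99 = -3: dose = (-3 + 99) / 16 = 6.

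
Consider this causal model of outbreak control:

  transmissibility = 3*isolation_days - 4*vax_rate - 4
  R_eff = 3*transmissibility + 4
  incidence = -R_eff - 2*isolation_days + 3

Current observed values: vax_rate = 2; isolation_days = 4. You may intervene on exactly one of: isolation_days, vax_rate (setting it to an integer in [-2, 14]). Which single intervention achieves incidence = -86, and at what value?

set isolation_days = 11

Intervening on isolation_days: with other inputs at their observed values, incidence = -11*isolation_days + 35. Solving for -86 gives isolation_days = 11, within [-2, 14].
Intervening on vax_rate: incidence = 12*vax_rate - 33. Reaching -86 requires vax_rate = -53/12, not an integer.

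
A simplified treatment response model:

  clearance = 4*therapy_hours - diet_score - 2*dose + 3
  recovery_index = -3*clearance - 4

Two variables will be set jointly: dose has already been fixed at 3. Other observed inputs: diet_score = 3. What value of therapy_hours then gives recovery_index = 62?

With dose held at 3:
Substituting into the clearance equation gives clearance = 4*therapy_hours - 6.
So recovery_index = -12*therapy_hours + 14.
Solve -12*therapy_hours + 14 = 62: therapy_hours = (62 - 14) / -12 = -4.

therapy_hours = -4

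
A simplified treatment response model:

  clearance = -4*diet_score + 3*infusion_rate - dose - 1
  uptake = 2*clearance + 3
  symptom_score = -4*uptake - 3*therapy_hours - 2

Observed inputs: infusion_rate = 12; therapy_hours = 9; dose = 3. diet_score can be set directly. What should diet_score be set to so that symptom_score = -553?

Substituting into the clearance equation gives clearance = -4*diet_score + 32.
uptake becomes -8*diet_score + 67.
So symptom_score = 32*diet_score - 297.
Solve 32*diet_score - 297 = -553: diet_score = (-553 + 297) / 32 = -8.

diet_score = -8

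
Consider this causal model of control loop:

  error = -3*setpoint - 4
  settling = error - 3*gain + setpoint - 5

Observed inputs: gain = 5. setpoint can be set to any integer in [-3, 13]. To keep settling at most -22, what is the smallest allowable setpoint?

Substituting into the settling equation gives settling = -2*setpoint - 24.
Require -2*setpoint - 24 ≤ -22, so setpoint ≥ -1.
The smallest integer in [-3, 13] satisfying this is -1.

setpoint = -1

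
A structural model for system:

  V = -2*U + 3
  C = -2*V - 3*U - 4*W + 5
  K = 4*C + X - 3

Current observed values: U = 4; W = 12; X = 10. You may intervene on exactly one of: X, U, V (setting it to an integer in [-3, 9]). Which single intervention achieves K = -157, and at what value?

Intervening on X: K = X - 183. Reaching -157 requires X = 26, outside [-3, 9].
Intervening on U: with other inputs at their observed values, K = 4*U - 189. Solving for -157 gives U = 8, within [-3, 9].
Intervening on V: K = -8*V - 213. Reaching -157 requires V = -7, outside [-3, 9].

set U = 8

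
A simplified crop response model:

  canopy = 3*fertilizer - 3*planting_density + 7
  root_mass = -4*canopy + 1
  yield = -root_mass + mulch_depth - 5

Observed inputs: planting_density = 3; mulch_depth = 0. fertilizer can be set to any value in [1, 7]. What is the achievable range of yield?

-2 to 70

Substituting into the canopy equation gives canopy = 3*fertilizer - 2.
This gives root_mass = -12*fertilizer + 9.
Substituting into the yield equation gives yield = 12*fertilizer - 14.
Linear in fertilizer, so extremes are at the endpoints: fertilizer = 1 gives yield = -2; fertilizer = 7 gives yield = 70.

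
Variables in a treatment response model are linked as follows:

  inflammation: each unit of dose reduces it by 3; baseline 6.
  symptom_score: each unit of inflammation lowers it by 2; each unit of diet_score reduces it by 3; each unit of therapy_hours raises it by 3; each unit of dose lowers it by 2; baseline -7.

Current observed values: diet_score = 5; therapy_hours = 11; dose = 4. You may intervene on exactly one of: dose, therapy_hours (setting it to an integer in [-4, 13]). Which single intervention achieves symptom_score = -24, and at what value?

Intervening on dose: symptom_score = 4*dose - 1. Reaching -24 requires dose = -23/4, not an integer.
Intervening on therapy_hours: with other inputs at their observed values, symptom_score = 3*therapy_hours - 18. Solving for -24 gives therapy_hours = -2, within [-4, 13].

set therapy_hours = -2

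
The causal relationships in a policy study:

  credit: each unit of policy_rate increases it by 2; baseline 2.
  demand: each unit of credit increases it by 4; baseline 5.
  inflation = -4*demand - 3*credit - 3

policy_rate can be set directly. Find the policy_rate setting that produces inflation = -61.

policy_rate = 0

Substituting into the demand equation gives demand = 8*policy_rate + 13.
This gives inflation = -38*policy_rate - 61.
Solve -38*policy_rate - 61 = -61: policy_rate = (-61 + 61) / -38 = 0.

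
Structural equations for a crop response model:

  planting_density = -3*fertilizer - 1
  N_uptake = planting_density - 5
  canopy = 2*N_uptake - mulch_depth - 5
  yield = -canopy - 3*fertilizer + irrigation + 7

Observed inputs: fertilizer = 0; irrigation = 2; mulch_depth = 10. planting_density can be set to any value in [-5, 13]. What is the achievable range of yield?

8 to 44

Intervening on planting_density fixes its value directly, overriding its dependence on fertilizer.
Substituting into the canopy equation gives canopy = 2*planting_density - 25.
Substituting into the yield equation gives yield = -2*planting_density + 34.
Linear in planting_density, so extremes are at the endpoints: planting_density = -5 gives yield = 44; planting_density = 13 gives yield = 8.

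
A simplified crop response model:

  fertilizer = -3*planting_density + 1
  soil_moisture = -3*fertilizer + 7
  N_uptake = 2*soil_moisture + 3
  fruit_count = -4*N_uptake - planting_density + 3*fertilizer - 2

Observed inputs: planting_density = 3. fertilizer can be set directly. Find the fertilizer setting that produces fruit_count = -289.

Intervening on fertilizer fixes its value directly, overriding its dependence on planting_density.
Substituting into the N_uptake equation gives N_uptake = -6*fertilizer + 17.
fruit_count becomes 27*fertilizer - 73.
Solve 27*fertilizer - 73 = -289: fertilizer = (-289 + 73) / 27 = -8.

fertilizer = -8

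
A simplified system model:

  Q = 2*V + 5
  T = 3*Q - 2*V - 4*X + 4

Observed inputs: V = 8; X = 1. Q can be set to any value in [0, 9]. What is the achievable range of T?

Intervening on Q fixes its value directly, overriding its dependence on V.
Substituting into the T equation gives T = 3*Q - 16.
Linear in Q, so extremes are at the endpoints: Q = 0 gives T = -16; Q = 9 gives T = 11.

-16 to 11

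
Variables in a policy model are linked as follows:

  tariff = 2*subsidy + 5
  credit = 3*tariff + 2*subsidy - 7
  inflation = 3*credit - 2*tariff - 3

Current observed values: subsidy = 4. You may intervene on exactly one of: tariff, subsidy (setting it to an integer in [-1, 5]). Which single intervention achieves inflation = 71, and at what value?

Intervening on tariff: inflation = 7*tariff. Reaching 71 requires tariff = 71/7, not an integer.
Intervening on subsidy: with other inputs at their observed values, inflation = 20*subsidy + 11. Solving for 71 gives subsidy = 3, within [-1, 5].

set subsidy = 3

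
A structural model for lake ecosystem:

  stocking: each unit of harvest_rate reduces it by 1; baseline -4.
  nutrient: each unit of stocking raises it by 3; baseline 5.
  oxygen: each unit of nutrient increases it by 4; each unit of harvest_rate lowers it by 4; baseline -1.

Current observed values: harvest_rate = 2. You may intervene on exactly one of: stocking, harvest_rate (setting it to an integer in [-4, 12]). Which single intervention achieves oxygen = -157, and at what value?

set harvest_rate = 8

Intervening on stocking: oxygen = 12*stocking + 11. Reaching -157 requires stocking = -14, outside [-4, 12].
Intervening on harvest_rate: with other inputs at their observed values, oxygen = -16*harvest_rate - 29. Solving for -157 gives harvest_rate = 8, within [-4, 12].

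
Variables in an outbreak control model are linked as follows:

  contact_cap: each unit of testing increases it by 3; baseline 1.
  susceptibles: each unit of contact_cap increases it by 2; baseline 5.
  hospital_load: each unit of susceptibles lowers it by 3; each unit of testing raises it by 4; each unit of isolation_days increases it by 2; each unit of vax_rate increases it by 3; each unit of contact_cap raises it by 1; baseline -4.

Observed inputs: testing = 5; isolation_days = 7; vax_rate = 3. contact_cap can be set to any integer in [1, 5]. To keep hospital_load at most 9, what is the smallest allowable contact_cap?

contact_cap = 3

Intervening on contact_cap fixes its value directly, overriding its dependence on testing.
Substituting into the hospital_load equation gives hospital_load = -5*contact_cap + 24.
Require -5*contact_cap + 24 ≤ 9, so contact_cap ≥ 3.
The smallest integer in [1, 5] satisfying this is 3.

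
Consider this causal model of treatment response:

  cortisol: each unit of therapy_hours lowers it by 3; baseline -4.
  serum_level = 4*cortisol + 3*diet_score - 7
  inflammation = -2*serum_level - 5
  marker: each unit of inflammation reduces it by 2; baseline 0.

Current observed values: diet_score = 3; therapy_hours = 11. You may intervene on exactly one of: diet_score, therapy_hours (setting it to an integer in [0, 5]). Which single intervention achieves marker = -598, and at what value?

Intervening on diet_score: with other inputs at their observed values, marker = 12*diet_score - 610. Solving for -598 gives diet_score = 1, within [0, 5].
Intervening on therapy_hours: marker = -48*therapy_hours - 46. Reaching -598 requires therapy_hours = 23/2, not an integer.

set diet_score = 1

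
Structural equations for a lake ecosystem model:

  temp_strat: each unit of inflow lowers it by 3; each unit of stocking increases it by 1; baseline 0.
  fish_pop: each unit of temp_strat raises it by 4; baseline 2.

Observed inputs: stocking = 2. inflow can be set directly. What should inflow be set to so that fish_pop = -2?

inflow = 1

Substituting into the temp_strat equation gives temp_strat = -3*inflow + 2.
fish_pop becomes -12*inflow + 10.
Solve -12*inflow + 10 = -2: inflow = (-2 - 10) / -12 = 1.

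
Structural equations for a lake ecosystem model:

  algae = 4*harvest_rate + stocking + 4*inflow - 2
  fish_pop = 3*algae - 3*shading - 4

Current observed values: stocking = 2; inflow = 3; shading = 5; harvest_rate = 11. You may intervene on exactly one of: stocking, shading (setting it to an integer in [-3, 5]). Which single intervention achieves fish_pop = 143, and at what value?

Intervening on stocking: with other inputs at their observed values, fish_pop = 3*stocking + 143. Solving for 143 gives stocking = 0, within [-3, 5].
Intervening on shading: fish_pop = -3*shading + 164. Reaching 143 requires shading = 7, outside [-3, 5].

set stocking = 0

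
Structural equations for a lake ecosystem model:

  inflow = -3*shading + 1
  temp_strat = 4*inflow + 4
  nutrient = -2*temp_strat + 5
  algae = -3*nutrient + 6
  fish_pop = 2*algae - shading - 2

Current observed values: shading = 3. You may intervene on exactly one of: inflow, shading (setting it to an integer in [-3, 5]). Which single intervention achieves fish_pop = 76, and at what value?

set shading = 0

Intervening on inflow: fish_pop = 48*inflow + 25. Reaching 76 requires inflow = 17/16, not an integer.
Intervening on shading: with other inputs at their observed values, fish_pop = -145*shading + 76. Solving for 76 gives shading = 0, within [-3, 5].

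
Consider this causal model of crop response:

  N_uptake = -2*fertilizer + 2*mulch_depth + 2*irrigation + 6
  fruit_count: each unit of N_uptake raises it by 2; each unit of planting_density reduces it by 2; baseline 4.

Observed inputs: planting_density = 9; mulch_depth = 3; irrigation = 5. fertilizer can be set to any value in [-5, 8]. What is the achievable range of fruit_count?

Substituting into the N_uptake equation gives N_uptake = -2*fertilizer + 22.
So fruit_count = -4*fertilizer + 30.
Linear in fertilizer, so extremes are at the endpoints: fertilizer = -5 gives fruit_count = 50; fertilizer = 8 gives fruit_count = -2.

-2 to 50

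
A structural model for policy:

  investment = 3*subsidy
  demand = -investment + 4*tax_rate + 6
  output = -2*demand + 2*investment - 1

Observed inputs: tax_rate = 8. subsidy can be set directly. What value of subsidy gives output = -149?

subsidy = -6

Substituting into the demand equation gives demand = -3*subsidy + 38.
So output = 12*subsidy - 77.
Solve 12*subsidy - 77 = -149: subsidy = (-149 + 77) / 12 = -6.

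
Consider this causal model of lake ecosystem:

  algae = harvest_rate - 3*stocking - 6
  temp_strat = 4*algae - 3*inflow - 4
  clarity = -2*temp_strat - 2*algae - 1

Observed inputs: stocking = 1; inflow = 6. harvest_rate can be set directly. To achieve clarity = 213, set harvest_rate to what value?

harvest_rate = -8

Substituting into the algae equation gives algae = harvest_rate - 9.
Substituting into the temp_strat equation gives temp_strat = 4*harvest_rate - 58.
Substituting into the clarity equation gives clarity = -10*harvest_rate + 133.
Solve -10*harvest_rate + 133 = 213: harvest_rate = (213 - 133) / -10 = -8.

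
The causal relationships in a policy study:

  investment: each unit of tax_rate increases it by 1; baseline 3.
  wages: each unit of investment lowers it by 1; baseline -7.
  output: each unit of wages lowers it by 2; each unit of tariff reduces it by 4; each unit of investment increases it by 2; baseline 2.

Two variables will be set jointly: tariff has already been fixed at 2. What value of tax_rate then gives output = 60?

With tariff held at 2:
Substituting into the wages equation gives wages = -tax_rate - 10.
Substituting into the output equation gives output = 4*tax_rate + 20.
Solve 4*tax_rate + 20 = 60: tax_rate = (60 - 20) / 4 = 10.

tax_rate = 10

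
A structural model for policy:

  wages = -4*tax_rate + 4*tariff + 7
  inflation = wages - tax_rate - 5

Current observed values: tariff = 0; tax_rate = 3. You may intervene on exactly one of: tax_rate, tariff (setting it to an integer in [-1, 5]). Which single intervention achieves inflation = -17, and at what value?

Intervening on tax_rate: inflation = -5*tax_rate + 2. Reaching -17 requires tax_rate = 19/5, not an integer.
Intervening on tariff: with other inputs at their observed values, inflation = 4*tariff - 13. Solving for -17 gives tariff = -1, within [-1, 5].

set tariff = -1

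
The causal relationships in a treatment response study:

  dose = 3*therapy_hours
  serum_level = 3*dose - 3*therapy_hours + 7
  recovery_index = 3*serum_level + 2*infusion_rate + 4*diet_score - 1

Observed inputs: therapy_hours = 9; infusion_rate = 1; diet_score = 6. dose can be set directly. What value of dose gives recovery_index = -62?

Intervening on dose fixes its value directly, overriding its dependence on therapy_hours.
Substituting into the serum_level equation gives serum_level = 3*dose - 20.
So recovery_index = 9*dose - 35.
Solve 9*dose - 35 = -62: dose = (-62 + 35) / 9 = -3.

dose = -3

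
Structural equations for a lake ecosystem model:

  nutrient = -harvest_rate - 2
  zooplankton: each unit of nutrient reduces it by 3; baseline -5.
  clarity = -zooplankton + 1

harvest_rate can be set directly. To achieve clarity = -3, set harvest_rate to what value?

harvest_rate = 1

Substituting into the zooplankton equation gives zooplankton = 3*harvest_rate + 1.
This gives clarity = -3*harvest_rate.
Solve -3*harvest_rate = -3: harvest_rate = -3 / -3 = 1.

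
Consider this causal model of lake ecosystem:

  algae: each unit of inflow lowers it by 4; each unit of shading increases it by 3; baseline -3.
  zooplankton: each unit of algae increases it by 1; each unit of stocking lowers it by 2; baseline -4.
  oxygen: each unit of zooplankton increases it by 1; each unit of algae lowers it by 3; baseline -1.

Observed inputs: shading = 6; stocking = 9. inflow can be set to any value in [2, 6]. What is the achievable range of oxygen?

-37 to -5

Substituting into the algae equation gives algae = -4*inflow + 15.
Substituting into the zooplankton equation gives zooplankton = -4*inflow - 7.
Substituting into the oxygen equation gives oxygen = 8*inflow - 53.
Linear in inflow, so extremes are at the endpoints: inflow = 2 gives oxygen = -37; inflow = 6 gives oxygen = -5.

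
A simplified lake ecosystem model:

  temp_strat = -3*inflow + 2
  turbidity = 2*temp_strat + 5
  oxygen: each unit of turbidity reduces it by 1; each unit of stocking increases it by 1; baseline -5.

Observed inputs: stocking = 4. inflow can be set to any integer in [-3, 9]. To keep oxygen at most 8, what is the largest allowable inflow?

Substituting into the turbidity equation gives turbidity = -6*inflow + 9.
oxygen becomes 6*inflow - 10.
Require 6*inflow - 10 ≤ 8, so inflow ≤ 3.
The largest integer in [-3, 9] satisfying this is 3.

inflow = 3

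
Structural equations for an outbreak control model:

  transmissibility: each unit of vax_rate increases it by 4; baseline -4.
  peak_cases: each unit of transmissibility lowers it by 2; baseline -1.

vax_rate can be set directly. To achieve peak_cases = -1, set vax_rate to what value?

Substituting into the peak_cases equation gives peak_cases = -8*vax_rate + 7.
Solve -8*vax_rate + 7 = -1: vax_rate = (-1 - 7) / -8 = 1.

vax_rate = 1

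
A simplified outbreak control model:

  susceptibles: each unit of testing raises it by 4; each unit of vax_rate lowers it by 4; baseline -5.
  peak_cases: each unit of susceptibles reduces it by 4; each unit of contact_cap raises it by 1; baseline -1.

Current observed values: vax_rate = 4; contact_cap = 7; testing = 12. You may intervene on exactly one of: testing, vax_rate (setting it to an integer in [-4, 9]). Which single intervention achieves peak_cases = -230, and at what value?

set vax_rate = -4

Intervening on testing: peak_cases = -16*testing + 90. Reaching -230 requires testing = 20, outside [-4, 9].
Intervening on vax_rate: with other inputs at their observed values, peak_cases = 16*vax_rate - 166. Solving for -230 gives vax_rate = -4, within [-4, 9].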